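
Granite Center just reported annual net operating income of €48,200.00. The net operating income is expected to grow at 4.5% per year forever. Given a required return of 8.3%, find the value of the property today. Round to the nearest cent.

€1325500.00

D₁ = D₀ × (1 + g) = €48,200.00 × 1.045 = €50,369.0000
Growing perpetuity: P = D₁ / (r − g) = €50,369.0000 / (0.083 − 0.045) = €1,325,500.00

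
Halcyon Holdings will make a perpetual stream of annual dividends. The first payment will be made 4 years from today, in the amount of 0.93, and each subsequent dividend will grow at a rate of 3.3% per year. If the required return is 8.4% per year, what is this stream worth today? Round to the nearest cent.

Value at end of year 3: C₁ / (r − g) = 0.93 / (0.084 − 0.033) = 18.2353
Discount to today: PV = 18.2353 / (1 + 0.084)^3 = 18.2353 / 1.273761 = 14.32

14.32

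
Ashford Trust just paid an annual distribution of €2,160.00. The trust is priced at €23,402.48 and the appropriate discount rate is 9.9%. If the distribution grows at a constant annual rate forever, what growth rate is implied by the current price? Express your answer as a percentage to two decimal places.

0.61%

P = D₀(1+g)/(r−g) ⇒ P(r−g) = D₀(1+g) ⇒ g(P+D₀) = P·r − D₀
g = (P·r − D₀)/(P + D₀) = (€23,402.48×0.099 − €2,160.00) / (€23,402.48 + €2,160.00) = 0.006136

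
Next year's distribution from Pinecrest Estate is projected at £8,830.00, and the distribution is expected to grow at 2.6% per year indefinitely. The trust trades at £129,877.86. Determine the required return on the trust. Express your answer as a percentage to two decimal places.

9.40%

P = D₁/(r − g) ⇒ r = D₁/P + g = £8,830.0000/£129,877.86 + 0.026 = 0.067987 + 0.026 = 0.093987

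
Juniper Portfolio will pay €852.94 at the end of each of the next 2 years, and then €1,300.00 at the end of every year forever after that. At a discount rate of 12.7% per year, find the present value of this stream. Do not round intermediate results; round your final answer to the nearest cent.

€9487.56

PV of 2-year annuity: €852.94 × [1 − (1+0.127)^−2] / 0.127 = 1428.36151
Perpetuity value at year 2: €1,300.00 / 0.127 = 10236.22047
PV of perpetuity: 10236.22047 / (1+0.127)^2 = 8059.19751
Total PV = 1428.36151 + 8059.19751 = 9487.55902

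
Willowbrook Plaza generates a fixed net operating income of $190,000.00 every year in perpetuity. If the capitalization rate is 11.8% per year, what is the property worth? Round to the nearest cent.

Level perpetuity: PV = C / r = $190,000.00 / 0.118 = $1,610,169.49

$1610169.49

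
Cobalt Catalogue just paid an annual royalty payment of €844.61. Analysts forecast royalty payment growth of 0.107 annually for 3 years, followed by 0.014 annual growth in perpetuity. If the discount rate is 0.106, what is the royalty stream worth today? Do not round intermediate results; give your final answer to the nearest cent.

D_1 = 934.98327
D_2 = 1035.02648
D_3 = 1145.77431
Terminal value at year 3: TV = D_3×(1+g_2)/(r−g_2) = 1161.81515/0.092 = 12628.42558
P_0 = D_1/(1+r)^1 + D_2/(1+r)^2 + D_3/(1+r)^3 + TV/(1+r)^3
    = 845.37366 + 846.13801 + 846.90306 + 9334.34457 = 11872.75930

€11872.76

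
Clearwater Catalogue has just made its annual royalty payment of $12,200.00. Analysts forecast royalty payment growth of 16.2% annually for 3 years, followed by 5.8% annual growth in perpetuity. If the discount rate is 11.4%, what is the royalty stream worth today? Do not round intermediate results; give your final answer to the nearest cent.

D_1 = 14176.40000
D_2 = 16472.97680
D_3 = 19141.59904
Terminal value at year 3: TV = D_3×(1+g_2)/(r−g_2) = 20251.81179/0.056 = 361639.49618
P_0 = D_1/(1+r)^1 + D_2/(1+r)^2 + D_3/(1+r)^3 + TV/(1+r)^3
    = 12725.67325 + 13273.99669 + 13845.94628 + 261589.48510 = 301435.10132

$301435.10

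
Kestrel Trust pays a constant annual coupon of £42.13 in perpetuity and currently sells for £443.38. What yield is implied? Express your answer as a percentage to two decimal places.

P = C/r ⇒ r = C/P = £42.13/£443.38 = 0.095020

9.50%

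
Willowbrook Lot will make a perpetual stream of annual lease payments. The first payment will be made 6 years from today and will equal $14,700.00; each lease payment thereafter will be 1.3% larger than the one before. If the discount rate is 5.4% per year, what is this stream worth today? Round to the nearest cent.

Value at end of year 5: C₁ / (r − g) = $14,700.00 / (0.054 − 0.013) = $358,536.5854
Discount to today: PV = $358,536.5854 / (1 + 0.054)^5 = $358,536.5854 / 1.300778 = $275,632.50

$275632.50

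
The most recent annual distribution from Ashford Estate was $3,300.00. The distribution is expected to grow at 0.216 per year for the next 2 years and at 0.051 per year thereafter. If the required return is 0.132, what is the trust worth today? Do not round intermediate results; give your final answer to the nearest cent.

$56761.79

D_1 = 4012.80000
D_2 = 4879.56480
Terminal value at year 2: TV = D_2×(1+g_2)/(r−g_2) = 5128.42260/0.081 = 63313.85932
P_0 = D_1/(1+r)^1 + D_2/(1+r)^2 + TV/(1+r)^2
    = 3544.87633 + 3807.92368 + 49408.98510 = 56761.78511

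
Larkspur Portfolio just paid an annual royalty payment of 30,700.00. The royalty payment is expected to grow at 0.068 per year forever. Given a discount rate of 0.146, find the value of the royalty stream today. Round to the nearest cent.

D₁ = D₀ × (1 + g) = 30,700.00 × 1.068 = 32,787.6000
Growing perpetuity: P = D₁ / (r − g) = 32,787.6000 / (0.146 − 0.068) = 420,353.85

420353.85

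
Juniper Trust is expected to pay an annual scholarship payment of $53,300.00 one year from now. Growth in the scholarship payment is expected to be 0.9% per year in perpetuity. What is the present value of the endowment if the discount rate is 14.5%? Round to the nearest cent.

$391911.76

Growing perpetuity: P = D₁ / (r − g) = $53,300.0000 / (0.145 − 0.009) = $391,911.76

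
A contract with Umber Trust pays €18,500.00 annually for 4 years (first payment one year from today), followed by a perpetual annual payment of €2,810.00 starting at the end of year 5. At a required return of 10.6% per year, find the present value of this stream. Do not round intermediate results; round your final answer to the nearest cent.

€75605.46

PV of 4-year annuity: €18,500.00 × [1 − (1+0.106)^−4] / 0.106 = 57888.88085
Perpetuity value at year 4: €2,810.00 / 0.106 = 26509.43396
PV of perpetuity: 26509.43396 / (1+0.106)^4 = 17716.58233
Total PV = 57888.88085 + 17716.58233 = 75605.46318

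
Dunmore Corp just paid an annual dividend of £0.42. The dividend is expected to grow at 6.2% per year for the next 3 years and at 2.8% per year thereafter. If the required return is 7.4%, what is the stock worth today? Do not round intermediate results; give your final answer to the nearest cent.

D_1 = 0.44604
D_2 = 0.47369
D_3 = 0.50306
Terminal value at year 3: TV = D_3×(1+g_2)/(r−g_2) = 0.51715/0.046 = 11.24238
P_0 = D_1/(1+r)^1 + D_2/(1+r)^2 + D_3/(1+r)^3 + TV/(1+r)^3
    = 0.41531 + 0.41067 + 0.40608 + 9.07497 = 10.30702

£10.31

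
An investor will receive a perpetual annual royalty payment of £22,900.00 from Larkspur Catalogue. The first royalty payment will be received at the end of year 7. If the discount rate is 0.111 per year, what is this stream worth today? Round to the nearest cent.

Value at end of year 6: C / r = £22,900.00 / 0.111 = £206,306.3063
Discount to today: PV = £206,306.3063 / (1 + 0.111)^6 = £206,306.3063 / 1.880548 = £109,705.44

£109705.44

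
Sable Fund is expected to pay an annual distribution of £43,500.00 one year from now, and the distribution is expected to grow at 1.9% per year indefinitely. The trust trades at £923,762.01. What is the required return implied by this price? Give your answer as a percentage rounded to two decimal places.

P = D₁/(r − g) ⇒ r = D₁/P + g = £43,500.0000/£923,762.01 + 0.019 = 0.047090 + 0.019 = 0.066090

6.61%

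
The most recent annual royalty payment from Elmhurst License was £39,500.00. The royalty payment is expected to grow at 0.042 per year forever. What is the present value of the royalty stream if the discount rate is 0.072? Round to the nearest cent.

£1371966.67

D₁ = D₀ × (1 + g) = £39,500.00 × 1.042 = £41,159.0000
Growing perpetuity: P = D₁ / (r − g) = £41,159.0000 / (0.072 − 0.042) = £1,371,966.67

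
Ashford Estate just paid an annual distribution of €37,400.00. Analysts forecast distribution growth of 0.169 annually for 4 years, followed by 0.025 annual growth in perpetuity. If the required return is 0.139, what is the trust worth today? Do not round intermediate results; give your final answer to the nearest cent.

€532838.14

D_1 = 43720.60000
D_2 = 51109.38140
D_3 = 59746.86686
D_4 = 69844.08736
Terminal value at year 4: TV = D_4×(1+g_2)/(r−g_2) = 71590.18954/0.114 = 627984.11877
P_0 = D_1/(1+r)^1 + D_2/(1+r)^2 + D_3/(1+r)^3 + D_4/(1+r)^4 + TV/(1+r)^4
    = 38385.07463 + 39396.09503 + 40433.74459 + 41498.72469 + 373124.49835 = 532838.13730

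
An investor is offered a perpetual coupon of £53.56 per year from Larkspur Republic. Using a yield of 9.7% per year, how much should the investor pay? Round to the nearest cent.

£552.16

Level perpetuity: PV = C / r = £53.56 / 0.097 = £552.16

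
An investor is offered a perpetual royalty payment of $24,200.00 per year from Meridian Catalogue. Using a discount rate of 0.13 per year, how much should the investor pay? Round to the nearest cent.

Level perpetuity: PV = C / r = $24,200.00 / 0.13 = $186,153.85

$186153.85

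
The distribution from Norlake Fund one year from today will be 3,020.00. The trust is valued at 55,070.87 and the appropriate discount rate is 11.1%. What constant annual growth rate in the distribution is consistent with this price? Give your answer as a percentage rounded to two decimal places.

P = D₁/(r−g) ⇒ g = r − D₁/P = 0.111 − 3,020.00/55,070.87 = 0.056162

5.62%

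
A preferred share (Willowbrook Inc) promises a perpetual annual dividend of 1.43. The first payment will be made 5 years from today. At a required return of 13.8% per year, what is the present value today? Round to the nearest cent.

6.18

Value at end of year 4: C / r = 1.43 / 0.138 = 10.3623
Discount to today: PV = 10.3623 / (1 + 0.138)^4 = 10.3623 / 1.677139 = 6.18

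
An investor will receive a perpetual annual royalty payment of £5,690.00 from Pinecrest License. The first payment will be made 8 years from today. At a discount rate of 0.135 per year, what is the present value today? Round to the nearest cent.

Value at end of year 7: C / r = £5,690.00 / 0.135 = £42,148.1481
Discount to today: PV = £42,148.1481 / (1 + 0.135)^7 = £42,148.1481 / 2.426448 = £17,370.31

£17370.31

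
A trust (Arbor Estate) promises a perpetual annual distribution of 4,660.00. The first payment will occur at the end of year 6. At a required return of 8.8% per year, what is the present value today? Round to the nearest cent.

Value at end of year 5: C / r = 4,660.00 / 0.088 = 52,954.5455
Discount to today: PV = 52,954.5455 / (1 + 0.088)^5 = 52,954.5455 / 1.524560 = 34,734.32

34734.32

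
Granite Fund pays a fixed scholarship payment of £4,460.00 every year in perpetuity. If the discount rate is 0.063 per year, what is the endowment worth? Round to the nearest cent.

Level perpetuity: PV = C / r = £4,460.00 / 0.063 = £70,793.65

£70793.65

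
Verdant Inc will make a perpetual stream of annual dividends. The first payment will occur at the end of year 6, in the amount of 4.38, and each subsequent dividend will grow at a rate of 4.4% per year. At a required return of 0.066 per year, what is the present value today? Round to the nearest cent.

Value at end of year 5: C₁ / (r − g) = 4.38 / (0.066 − 0.044) = 199.0909
Discount to today: PV = 199.0909 / (1 + 0.066)^5 = 199.0909 / 1.376531 = 144.63

144.63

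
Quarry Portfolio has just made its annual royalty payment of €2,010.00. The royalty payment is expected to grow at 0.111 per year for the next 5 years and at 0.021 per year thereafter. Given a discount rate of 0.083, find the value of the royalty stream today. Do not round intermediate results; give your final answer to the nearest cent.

€48462.98

D_1 = 2233.11000
D_2 = 2480.98521
D_3 = 2756.37457
D_4 = 3062.33215
D_5 = 3402.25101
Terminal value at year 5: TV = D_5×(1+g_2)/(r−g_2) = 3473.69828/0.062 = 56027.39169
P_0 = D_1/(1+r)^1 + D_2/(1+r)^2 + D_3/(1+r)^3 + D_4/(1+r)^4 + D_5/(1+r)^5 + TV/(1+r)^5
    = 2061.96676 + 2115.27707 + 2169.96568 + 2226.06821 + 2283.62122 + 37606.08485 = 48462.98378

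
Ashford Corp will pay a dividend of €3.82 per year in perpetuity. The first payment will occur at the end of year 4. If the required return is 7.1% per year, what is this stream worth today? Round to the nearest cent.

€43.80

Value at end of year 3: C / r = €3.82 / 0.071 = €53.8028
Discount to today: PV = €53.8028 / (1 + 0.071)^3 = €53.8028 / 1.228481 = €43.80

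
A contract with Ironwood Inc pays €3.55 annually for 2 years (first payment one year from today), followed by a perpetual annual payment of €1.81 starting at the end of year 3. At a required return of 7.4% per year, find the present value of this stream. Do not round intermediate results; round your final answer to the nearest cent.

€27.59

PV of 2-year annuity: €3.55 × [1 − (1+0.074)^−2] / 0.074 = 6.38305
Perpetuity value at year 2: €1.81 / 0.074 = 24.45946
PV of perpetuity: 24.45946 / (1+0.074)^2 = 21.20500
Total PV = 6.38305 + 21.20500 = 27.58806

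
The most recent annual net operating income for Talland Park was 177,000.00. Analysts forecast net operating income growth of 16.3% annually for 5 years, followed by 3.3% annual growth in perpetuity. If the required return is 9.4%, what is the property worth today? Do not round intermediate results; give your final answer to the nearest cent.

D_1 = 205851.00000
D_2 = 239404.71300
D_3 = 278427.68122
D_4 = 323811.39326
D_5 = 376592.65036
Terminal value at year 5: TV = D_5×(1+g_2)/(r−g_2) = 389020.20782/0.061 = 6377380.45607
P_0 = D_1/(1+r)^1 + D_2/(1+r)^2 + D_3/(1+r)^3 + D_4/(1+r)^4 + D_5/(1+r)^5 + TV/(1+r)^5
    = 188163.61974 + 200031.34348 + 212647.57995 + 226059.53883 + 240317.40737 + 4069637.40670 = 5136856.89606

5136856.90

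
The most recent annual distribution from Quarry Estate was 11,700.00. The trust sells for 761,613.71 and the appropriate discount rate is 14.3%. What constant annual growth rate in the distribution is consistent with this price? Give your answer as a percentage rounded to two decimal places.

P = D₀(1+g)/(r−g) ⇒ P(r−g) = D₀(1+g) ⇒ g(P+D₀) = P·r − D₀
g = (P·r − D₀)/(P + D₀) = (761,613.71×0.143 − 11,700.00) / (761,613.71 + 11,700.00) = 0.125707

12.57%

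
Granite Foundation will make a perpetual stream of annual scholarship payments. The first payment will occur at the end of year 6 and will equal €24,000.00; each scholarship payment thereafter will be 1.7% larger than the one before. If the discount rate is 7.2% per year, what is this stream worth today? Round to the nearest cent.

€308229.80

Value at end of year 5: C₁ / (r − g) = €24,000.00 / (0.072 − 0.017) = €436,363.6364
Discount to today: PV = €436,363.6364 / (1 + 0.072)^5 = €436,363.6364 / 1.415709 = €308,229.80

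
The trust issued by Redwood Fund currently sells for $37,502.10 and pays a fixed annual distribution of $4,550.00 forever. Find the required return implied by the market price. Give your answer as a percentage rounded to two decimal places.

P = C/r ⇒ r = C/P = $4,550.00/$37,502.10 = 0.121327

12.13%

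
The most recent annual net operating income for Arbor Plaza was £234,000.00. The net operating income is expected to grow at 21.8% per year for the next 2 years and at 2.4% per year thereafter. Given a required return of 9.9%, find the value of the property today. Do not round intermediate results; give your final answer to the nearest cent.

D_1 = 285012.00000
D_2 = 347144.61600
Terminal value at year 2: TV = D_2×(1+g_2)/(r−g_2) = 355476.08678/0.075 = 4739681.15712
P_0 = D_1/(1+r)^1 + D_2/(1+r)^2 + TV/(1+r)^2
    = 259337.57962 + 287418.71881 + 3924223.57418 = 4470979.87261

£4470979.87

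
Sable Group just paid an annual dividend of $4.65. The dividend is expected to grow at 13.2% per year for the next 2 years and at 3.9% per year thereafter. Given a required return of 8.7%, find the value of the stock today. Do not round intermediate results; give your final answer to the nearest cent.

D_1 = 5.26380
D_2 = 5.95862
Terminal value at year 2: TV = D_2×(1+g_2)/(r−g_2) = 6.19101/0.048 = 128.97933
P_0 = D_1/(1+r)^1 + D_2/(1+r)^2 + TV/(1+r)^2
    = 4.84250 + 5.04297 + 109.15937 = 119.04485

$119.04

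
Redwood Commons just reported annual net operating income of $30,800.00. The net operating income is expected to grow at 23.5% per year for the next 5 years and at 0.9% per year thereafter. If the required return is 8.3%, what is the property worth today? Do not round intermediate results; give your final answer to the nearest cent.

$1042173.39

D_1 = 38038.00000
D_2 = 46976.93000
D_3 = 58016.50855
D_4 = 71650.38806
D_5 = 88488.22925
Terminal value at year 5: TV = D_5×(1+g_2)/(r−g_2) = 89284.62332/0.074 = 1206548.96374
P_0 = D_1/(1+r)^1 + D_2/(1+r)^2 + D_3/(1+r)^3 + D_4/(1+r)^4 + D_5/(1+r)^5 + TV/(1+r)^5
    = 35122.80702 + 40052.32379 + 45673.70257 + 52084.04679 + 59394.08844 + 809846.42217 = 1042173.39079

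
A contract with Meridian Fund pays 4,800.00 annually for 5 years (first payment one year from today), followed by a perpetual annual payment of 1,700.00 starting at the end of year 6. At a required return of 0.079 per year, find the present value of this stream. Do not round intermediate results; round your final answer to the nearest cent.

PV of 5-year annuity: 4,800.00 × [1 − (1+0.079)^−5] / 0.079 = 19215.62634
Perpetuity value at year 5: 1,700.00 / 0.079 = 21518.98734
PV of perpetuity: 21518.98734 / (1+0.079)^5 = 14713.45301
Total PV = 19215.62634 + 14713.45301 = 33929.07935

33929.08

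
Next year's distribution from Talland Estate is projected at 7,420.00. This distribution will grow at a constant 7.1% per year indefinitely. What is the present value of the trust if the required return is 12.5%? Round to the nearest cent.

Growing perpetuity: P = D₁ / (r − g) = 7,420.0000 / (0.125 − 0.071) = 137,407.41

137407.41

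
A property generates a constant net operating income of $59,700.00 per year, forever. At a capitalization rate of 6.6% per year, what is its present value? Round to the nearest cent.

Level perpetuity: PV = C / r = $59,700.00 / 0.066 = $904,545.45

$904545.45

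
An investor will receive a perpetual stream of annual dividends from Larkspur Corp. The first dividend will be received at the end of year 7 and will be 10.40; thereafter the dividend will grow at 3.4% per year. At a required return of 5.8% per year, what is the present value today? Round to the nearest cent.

Value at end of year 6: C₁ / (r − g) = 10.40 / (0.058 − 0.034) = 433.3333
Discount to today: PV = 433.3333 / (1 + 0.058)^6 = 433.3333 / 1.402536 = 308.96

308.96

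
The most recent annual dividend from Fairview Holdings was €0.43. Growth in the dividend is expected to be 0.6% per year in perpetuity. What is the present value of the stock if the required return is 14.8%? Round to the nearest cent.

D₁ = D₀ × (1 + g) = €0.43 × 1.006 = €0.4326
Growing perpetuity: P = D₁ / (r − g) = €0.4326 / (0.148 − 0.006) = €3.05

€3.05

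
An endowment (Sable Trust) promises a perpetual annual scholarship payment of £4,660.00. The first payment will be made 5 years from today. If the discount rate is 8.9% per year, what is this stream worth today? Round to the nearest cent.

Value at end of year 4: C / r = £4,660.00 / 0.089 = £52,359.5506
Discount to today: PV = £52,359.5506 / (1 + 0.089)^4 = £52,359.5506 / 1.406409 = £37,229.26

£37229.26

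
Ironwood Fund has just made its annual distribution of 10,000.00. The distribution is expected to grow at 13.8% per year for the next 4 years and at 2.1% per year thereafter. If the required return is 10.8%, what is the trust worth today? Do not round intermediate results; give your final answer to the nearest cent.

D_1 = 11380.00000
D_2 = 12950.44000
D_3 = 14737.60072
D_4 = 16771.38962
Terminal value at year 4: TV = D_4×(1+g_2)/(r−g_2) = 17123.58880/0.087 = 196822.85979
P_0 = D_1/(1+r)^1 + D_2/(1+r)^2 + D_3/(1+r)^3 + D_4/(1+r)^4 + TV/(1+r)^4
    = 10270.75812 + 10548.84724 + 10834.46585 + 11127.81781 + 130591.97686 = 173373.86588

173373.87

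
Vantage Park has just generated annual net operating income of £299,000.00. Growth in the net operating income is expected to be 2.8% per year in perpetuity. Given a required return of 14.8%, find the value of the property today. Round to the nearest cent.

D₁ = D₀ × (1 + g) = £299,000.00 × 1.028 = £307,372.0000
Growing perpetuity: P = D₁ / (r − g) = £307,372.0000 / (0.148 − 0.028) = £2,561,433.33

£2561433.33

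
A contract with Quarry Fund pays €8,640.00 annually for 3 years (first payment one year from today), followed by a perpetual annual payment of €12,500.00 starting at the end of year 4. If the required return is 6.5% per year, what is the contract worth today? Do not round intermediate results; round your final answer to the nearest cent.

€182084.58

PV of 3-year annuity: €8,640.00 × [1 − (1+0.065)^−3] / 0.065 = 22882.82841
Perpetuity value at year 3: €12,500.00 / 0.065 = 192307.69231
PV of perpetuity: 192307.69231 / (1+0.065)^3 = 159201.74842
Total PV = 22882.82841 + 159201.74842 = 182084.57684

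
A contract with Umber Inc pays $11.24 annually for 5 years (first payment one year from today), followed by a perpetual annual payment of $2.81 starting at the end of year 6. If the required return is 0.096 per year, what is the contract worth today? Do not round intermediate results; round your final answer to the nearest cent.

$61.56

PV of 5-year annuity: $11.24 × [1 − (1+0.096)^−5] / 0.096 = 43.04744
Perpetuity value at year 5: $2.81 / 0.096 = 29.27083
PV of perpetuity: 29.27083 / (1+0.096)^5 = 18.50897
Total PV = 43.04744 + 18.50897 = 61.55642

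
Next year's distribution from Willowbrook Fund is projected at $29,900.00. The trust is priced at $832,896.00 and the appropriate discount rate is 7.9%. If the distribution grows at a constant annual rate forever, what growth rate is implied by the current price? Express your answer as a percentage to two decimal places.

P = D₁/(r−g) ⇒ g = r − D₁/P = 0.079 − $29,900.00/$832,896.00 = 0.043101

4.31%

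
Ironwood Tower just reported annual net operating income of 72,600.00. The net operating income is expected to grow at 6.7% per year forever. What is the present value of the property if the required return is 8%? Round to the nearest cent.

5958784.62

D₁ = D₀ × (1 + g) = 72,600.00 × 1.067 = 77,464.2000
Growing perpetuity: P = D₁ / (r − g) = 77,464.2000 / (0.08 − 0.067) = 5,958,784.62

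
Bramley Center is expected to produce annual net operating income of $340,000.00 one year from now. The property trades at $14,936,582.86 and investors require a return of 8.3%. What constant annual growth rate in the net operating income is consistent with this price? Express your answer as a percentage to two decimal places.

6.02%

P = D₁/(r−g) ⇒ g = r − D₁/P = 0.083 − $340,000.00/$14,936,582.86 = 0.060237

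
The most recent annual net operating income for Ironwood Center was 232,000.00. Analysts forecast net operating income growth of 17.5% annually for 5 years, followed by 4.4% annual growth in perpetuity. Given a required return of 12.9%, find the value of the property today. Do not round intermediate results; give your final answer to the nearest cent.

4789009.59

D_1 = 272600.00000
D_2 = 320305.00000
D_3 = 376358.37500
D_4 = 442221.09063
D_5 = 519609.78148
Terminal value at year 5: TV = D_5×(1+g_2)/(r−g_2) = 542472.61187/0.085 = 6382030.72788
P_0 = D_1/(1+r)^1 + D_2/(1+r)^2 + D_3/(1+r)^3 + D_4/(1+r)^4 + D_5/(1+r)^5 + TV/(1+r)^5
    = 241452.61293 + 251290.36333 + 261528.94323 + 272184.68405 + 283274.58261 + 3479278.40284 = 4789009.58899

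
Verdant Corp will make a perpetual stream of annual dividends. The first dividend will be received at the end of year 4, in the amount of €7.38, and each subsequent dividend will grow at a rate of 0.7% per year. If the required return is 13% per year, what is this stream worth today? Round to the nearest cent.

€41.58

Value at end of year 3: C₁ / (r − g) = €7.38 / (0.13 − 0.007) = €60.0000
Discount to today: PV = €60.0000 / (1 + 0.13)^3 = €60.0000 / 1.442897 = €41.58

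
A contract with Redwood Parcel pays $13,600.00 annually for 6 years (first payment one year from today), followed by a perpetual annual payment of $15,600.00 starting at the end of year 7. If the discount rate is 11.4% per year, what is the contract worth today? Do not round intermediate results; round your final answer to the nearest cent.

$128477.64

PV of 6-year annuity: $13,600.00 × [1 − (1+0.114)^−6] / 0.114 = 56878.36812
Perpetuity value at year 6: $15,600.00 / 0.114 = 136842.10526
PV of perpetuity: 136842.10526 / (1+0.114)^6 = 71599.27125
Total PV = 56878.36812 + 71599.27125 = 128477.63936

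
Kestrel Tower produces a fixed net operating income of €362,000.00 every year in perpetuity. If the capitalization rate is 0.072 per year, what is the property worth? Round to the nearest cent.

€5027777.78

Level perpetuity: PV = C / r = €362,000.00 / 0.072 = €5,027,777.78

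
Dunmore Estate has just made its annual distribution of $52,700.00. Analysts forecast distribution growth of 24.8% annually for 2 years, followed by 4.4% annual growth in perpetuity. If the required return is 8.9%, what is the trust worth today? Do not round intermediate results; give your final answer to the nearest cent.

D_1 = 65769.60000
D_2 = 82080.46080
Terminal value at year 2: TV = D_2×(1+g_2)/(r−g_2) = 85692.00108/0.045 = 1904266.69056
P_0 = D_1/(1+r)^1 + D_2/(1+r)^2 + TV/(1+r)^2
    = 60394.49036 + 69212.41870 + 1605728.11390 = 1735335.02296

$1735335.02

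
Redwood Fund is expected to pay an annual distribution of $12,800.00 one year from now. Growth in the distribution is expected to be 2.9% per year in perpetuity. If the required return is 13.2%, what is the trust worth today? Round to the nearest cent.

Growing perpetuity: P = D₁ / (r − g) = $12,800.0000 / (0.132 − 0.029) = $124,271.84

$124271.84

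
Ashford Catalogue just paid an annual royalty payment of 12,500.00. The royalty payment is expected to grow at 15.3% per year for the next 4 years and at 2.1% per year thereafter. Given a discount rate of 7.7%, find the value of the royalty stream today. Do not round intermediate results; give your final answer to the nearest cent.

358831.29

D_1 = 14412.50000
D_2 = 16617.61250
D_3 = 19160.10721
D_4 = 22091.60362
Terminal value at year 4: TV = D_4×(1+g_2)/(r−g_2) = 22555.52729/0.056 = 402777.27307
P_0 = D_1/(1+r)^1 + D_2/(1+r)^2 + D_3/(1+r)^3 + D_4/(1+r)^4 + TV/(1+r)^4
    = 13382.07985 + 14326.40489 + 15337.36754 + 16419.67017 + 299365.77221 = 358831.29467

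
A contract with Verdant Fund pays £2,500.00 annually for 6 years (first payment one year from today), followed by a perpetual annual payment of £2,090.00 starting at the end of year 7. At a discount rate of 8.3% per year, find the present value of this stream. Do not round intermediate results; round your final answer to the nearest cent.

£27058.98

PV of 6-year annuity: £2,500.00 × [1 − (1+0.083)^−6] / 0.083 = 11452.76630
Perpetuity value at year 6: £2,090.00 / 0.083 = 25180.72289
PV of perpetuity: 25180.72289 / (1+0.083)^6 = 15606.21027
Total PV = 11452.76630 + 15606.21027 = 27058.97656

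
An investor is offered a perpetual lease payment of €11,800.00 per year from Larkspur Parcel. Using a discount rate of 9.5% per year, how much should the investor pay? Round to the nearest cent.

Level perpetuity: PV = C / r = €11,800.00 / 0.095 = €124,210.53

€124210.53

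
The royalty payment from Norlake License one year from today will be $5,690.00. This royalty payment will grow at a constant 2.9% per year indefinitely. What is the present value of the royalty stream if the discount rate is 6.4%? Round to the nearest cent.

$162571.43

Growing perpetuity: P = D₁ / (r − g) = $5,690.0000 / (0.064 − 0.029) = $162,571.43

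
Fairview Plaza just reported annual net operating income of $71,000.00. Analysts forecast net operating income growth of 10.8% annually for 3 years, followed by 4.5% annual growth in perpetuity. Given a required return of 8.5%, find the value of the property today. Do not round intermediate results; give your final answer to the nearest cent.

D_1 = 78668.00000
D_2 = 87164.14400
D_3 = 96577.87155
Terminal value at year 3: TV = D_3×(1+g_2)/(r−g_2) = 100923.87577/0.04 = 2523096.89430
P_0 = D_1/(1+r)^1 + D_2/(1+r)^2 + D_3/(1+r)^3 + TV/(1+r)^3
    = 72505.06912 + 74042.04294 + 75611.59777 + 1975352.99167 = 2197511.70150

$2197511.70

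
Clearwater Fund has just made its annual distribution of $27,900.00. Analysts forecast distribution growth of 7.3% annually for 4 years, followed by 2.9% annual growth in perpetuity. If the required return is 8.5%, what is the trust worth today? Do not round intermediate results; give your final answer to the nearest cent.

D_1 = 29936.70000
D_2 = 32122.07910
D_3 = 34466.99087
D_4 = 36983.08121
Terminal value at year 4: TV = D_4×(1+g_2)/(r−g_2) = 38055.59056/0.056 = 679564.11720
P_0 = D_1/(1+r)^1 + D_2/(1+r)^2 + D_3/(1+r)^3 + D_4/(1+r)^4 + TV/(1+r)^4
    = 27591.42857 + 27286.26991 + 26984.48628 + 26686.04035 + 490355.99148 = 598904.21660

$598904.22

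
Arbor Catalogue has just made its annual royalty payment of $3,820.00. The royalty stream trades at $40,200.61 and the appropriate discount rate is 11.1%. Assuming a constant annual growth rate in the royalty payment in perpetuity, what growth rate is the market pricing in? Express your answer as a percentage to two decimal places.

P = D₀(1+g)/(r−g) ⇒ P(r−g) = D₀(1+g) ⇒ g(P+D₀) = P·r − D₀
g = (P·r − D₀)/(P + D₀) = ($40,200.61×0.111 − $3,820.00) / ($40,200.61 + $3,820.00) = 0.014590

1.46%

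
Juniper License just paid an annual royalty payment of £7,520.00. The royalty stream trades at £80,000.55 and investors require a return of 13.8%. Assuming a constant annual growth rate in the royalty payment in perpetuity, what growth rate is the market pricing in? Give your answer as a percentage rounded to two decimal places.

4.02%

P = D₀(1+g)/(r−g) ⇒ P(r−g) = D₀(1+g) ⇒ g(P+D₀) = P·r − D₀
g = (P·r − D₀)/(P + D₀) = (£80,000.55×0.138 − £7,520.00) / (£80,000.55 + £7,520.00) = 0.040220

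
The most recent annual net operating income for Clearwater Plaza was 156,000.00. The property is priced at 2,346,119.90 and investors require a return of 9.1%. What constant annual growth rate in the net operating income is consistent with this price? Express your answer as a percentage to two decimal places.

P = D₀(1+g)/(r−g) ⇒ P(r−g) = D₀(1+g) ⇒ g(P+D₀) = P·r − D₀
g = (P·r − D₀)/(P + D₀) = (2,346,119.90×0.091 − 156,000.00) / (2,346,119.90 + 156,000.00) = 0.022979

2.30%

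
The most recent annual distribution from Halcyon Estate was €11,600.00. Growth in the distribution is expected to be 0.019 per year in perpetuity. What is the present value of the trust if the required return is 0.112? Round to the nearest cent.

€127101.08

D₁ = D₀ × (1 + g) = €11,600.00 × 1.019 = €11,820.4000
Growing perpetuity: P = D₁ / (r − g) = €11,820.4000 / (0.112 − 0.019) = €127,101.08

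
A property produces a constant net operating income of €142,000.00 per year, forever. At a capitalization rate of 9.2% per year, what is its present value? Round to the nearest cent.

€1543478.26

Level perpetuity: PV = C / r = €142,000.00 / 0.092 = €1,543,478.26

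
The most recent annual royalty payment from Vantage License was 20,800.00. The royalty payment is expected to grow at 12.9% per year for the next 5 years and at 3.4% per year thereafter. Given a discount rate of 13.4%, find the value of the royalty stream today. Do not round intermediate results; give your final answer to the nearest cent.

313004.58

D_1 = 23483.20000
D_2 = 26512.53280
D_3 = 29932.64953
D_4 = 33793.96132
D_5 = 38153.38233
Terminal value at year 5: TV = D_5×(1+g_2)/(r−g_2) = 39450.59733/0.1 = 394505.97330
P_0 = D_1/(1+r)^1 + D_2/(1+r)^2 + D_3/(1+r)^3 + D_4/(1+r)^4 + D_5/(1+r)^5 + TV/(1+r)^5
    = 20708.28924 + 20616.98285 + 20526.07905 + 20435.57605 + 20345.47210 + 210372.18154 = 313004.58083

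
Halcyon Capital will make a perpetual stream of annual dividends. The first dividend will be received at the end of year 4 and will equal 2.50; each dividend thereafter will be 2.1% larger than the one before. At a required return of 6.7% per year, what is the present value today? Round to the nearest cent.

44.74

Value at end of year 3: C₁ / (r − g) = 2.50 / (0.067 − 0.021) = 54.3478
Discount to today: PV = 54.3478 / (1 + 0.067)^3 = 54.3478 / 1.214768 = 44.74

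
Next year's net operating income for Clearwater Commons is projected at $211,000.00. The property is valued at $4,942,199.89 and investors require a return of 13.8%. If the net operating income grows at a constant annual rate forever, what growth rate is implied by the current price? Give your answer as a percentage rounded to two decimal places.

P = D₁/(r−g) ⇒ g = r − D₁/P = 0.138 − $211,000.00/$4,942,199.89 = 0.095306

9.53%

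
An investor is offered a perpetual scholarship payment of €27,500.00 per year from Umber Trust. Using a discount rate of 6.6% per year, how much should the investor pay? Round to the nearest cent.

€416666.67

Level perpetuity: PV = C / r = €27,500.00 / 0.066 = €416,666.67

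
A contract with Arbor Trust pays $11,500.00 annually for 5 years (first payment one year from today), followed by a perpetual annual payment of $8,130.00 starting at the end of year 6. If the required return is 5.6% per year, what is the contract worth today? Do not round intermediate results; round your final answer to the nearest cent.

PV of 5-year annuity: $11,500.00 × [1 − (1+0.056)^−5] / 0.056 = 48973.89723
Perpetuity value at year 5: $8,130.00 / 0.056 = 145178.57143
PV of perpetuity: 145178.57143 / (1+0.056)^5 = 110556.15538
Total PV = 48973.89723 + 110556.15538 = 159530.05262

$159530.05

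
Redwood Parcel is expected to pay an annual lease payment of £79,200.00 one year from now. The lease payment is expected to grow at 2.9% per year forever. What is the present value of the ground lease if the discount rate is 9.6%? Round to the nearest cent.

£1182089.55

Growing perpetuity: P = D₁ / (r − g) = £79,200.0000 / (0.096 − 0.029) = £1,182,089.55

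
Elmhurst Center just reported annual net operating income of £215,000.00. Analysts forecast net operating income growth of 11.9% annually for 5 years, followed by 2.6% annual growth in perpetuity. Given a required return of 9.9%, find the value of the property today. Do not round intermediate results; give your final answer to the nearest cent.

D_1 = 240585.00000
D_2 = 269214.61500
D_3 = 301251.15418
D_4 = 337100.04153
D_5 = 377214.94648
Terminal value at year 5: TV = D_5×(1+g_2)/(r−g_2) = 387022.53508/0.073 = 5301678.56279
P_0 = D_1/(1+r)^1 + D_2/(1+r)^2 + D_3/(1+r)^3 + D_4/(1+r)^4 + D_5/(1+r)^5 + TV/(1+r)^5
    = 218912.64786 + 222896.49951 + 226952.85073 + 231083.02089 + 235288.35339 + 3306929.46003 = 4442062.83241

£4442062.83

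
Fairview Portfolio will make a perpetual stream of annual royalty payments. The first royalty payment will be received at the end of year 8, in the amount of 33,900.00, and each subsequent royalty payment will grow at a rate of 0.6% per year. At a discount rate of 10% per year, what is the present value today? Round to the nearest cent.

Value at end of year 7: C₁ / (r − g) = 33,900.00 / (0.1 − 0.006) = 360,638.2979
Discount to today: PV = 360,638.2979 / (1 + 0.1)^7 = 360,638.2979 / 1.948717 = 185,064.47

185064.47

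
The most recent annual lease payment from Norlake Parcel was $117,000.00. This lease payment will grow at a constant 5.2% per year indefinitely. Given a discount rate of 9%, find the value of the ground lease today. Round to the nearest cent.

D₁ = D₀ × (1 + g) = $117,000.00 × 1.052 = $123,084.0000
Growing perpetuity: P = D₁ / (r − g) = $123,084.0000 / (0.09 − 0.052) = $3,239,052.63

$3239052.63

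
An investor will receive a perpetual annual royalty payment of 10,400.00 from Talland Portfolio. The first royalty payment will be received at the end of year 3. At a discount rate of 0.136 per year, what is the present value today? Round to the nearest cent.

59256.74

Value at end of year 2: C / r = 10,400.00 / 0.136 = 76,470.5882
Discount to today: PV = 76,470.5882 / (1 + 0.136)^2 = 76,470.5882 / 1.290496 = 59,256.74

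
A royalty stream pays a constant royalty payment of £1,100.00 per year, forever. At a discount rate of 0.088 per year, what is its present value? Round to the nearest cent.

£12500.00

Level perpetuity: PV = C / r = £1,100.00 / 0.088 = £12,500.00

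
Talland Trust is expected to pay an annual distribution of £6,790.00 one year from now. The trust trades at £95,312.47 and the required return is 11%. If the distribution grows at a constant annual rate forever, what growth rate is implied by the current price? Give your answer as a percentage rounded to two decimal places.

3.88%

P = D₁/(r−g) ⇒ g = r − D₁/P = 0.11 − £6,790.00/£95,312.47 = 0.038761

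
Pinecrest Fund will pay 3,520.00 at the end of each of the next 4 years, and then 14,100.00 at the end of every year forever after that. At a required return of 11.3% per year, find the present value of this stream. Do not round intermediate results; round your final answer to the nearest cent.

PV of 4-year annuity: 3,520.00 × [1 − (1+0.113)^−4] / 0.113 = 10851.02559
Perpetuity value at year 4: 14,100.00 / 0.113 = 124778.76106
PV of perpetuity: 124778.76106 / (1+0.113)^4 = 81313.00513
Total PV = 10851.02559 + 81313.00513 = 92164.03073

92164.03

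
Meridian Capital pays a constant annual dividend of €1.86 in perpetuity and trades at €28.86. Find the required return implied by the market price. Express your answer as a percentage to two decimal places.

P = C/r ⇒ r = C/P = €1.86/€28.86 = 0.064449

6.44%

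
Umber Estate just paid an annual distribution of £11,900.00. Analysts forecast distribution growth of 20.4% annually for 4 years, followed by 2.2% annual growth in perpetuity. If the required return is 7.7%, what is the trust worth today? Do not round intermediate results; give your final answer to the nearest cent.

D_1 = 14327.60000
D_2 = 17250.43040
D_3 = 20769.51820
D_4 = 25006.49991
Terminal value at year 4: TV = D_4×(1+g_2)/(r−g_2) = 25556.64291/0.055 = 464666.23478
P_0 = D_1/(1+r)^1 + D_2/(1+r)^2 + D_3/(1+r)^3 + D_4/(1+r)^4 + TV/(1+r)^4
    = 13303.24977 + 14871.97096 + 16625.67598 + 18586.17816 + 345364.98332 = 408752.05819

£408752.06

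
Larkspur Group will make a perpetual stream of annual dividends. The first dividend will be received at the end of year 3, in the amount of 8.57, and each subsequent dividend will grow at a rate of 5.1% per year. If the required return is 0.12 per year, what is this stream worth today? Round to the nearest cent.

Value at end of year 2: C₁ / (r − g) = 8.57 / (0.12 − 0.051) = 124.2029
Discount to today: PV = 124.2029 / (1 + 0.12)^2 = 124.2029 / 1.254400 = 99.01

99.01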